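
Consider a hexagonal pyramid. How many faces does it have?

7

A pyramid on an n-gon base has one n-gon and n triangles: V = 6 + 1 = 7, E = 2·6 = 12, F = 6 + 1 = 7.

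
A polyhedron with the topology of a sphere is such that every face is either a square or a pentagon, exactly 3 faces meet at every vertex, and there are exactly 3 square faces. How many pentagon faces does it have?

Let x be the number of pentagons; then F = 3 + x.
Edge–face incidences: 2E = 4·3 + 5·x = 12 + 5x.
Every vertex has degree 3, so 3V = 2E.
Euler: V − E + F = 2 ⇒ (2E)/3 − E + (3 + x) = 2.
Multiply by 6: 2·(2E) − 3·(2E) + 6·(3 + x) = 12, i.e. 18 + 6x − (12 + 5x) = 12.
Collecting terms: x + 6 = 12, so x = 6.
Then 2E = 12 + 5·6 = 42, so E = 21, V = 2E/3 = 14, F = 3 + 6 = 9.

6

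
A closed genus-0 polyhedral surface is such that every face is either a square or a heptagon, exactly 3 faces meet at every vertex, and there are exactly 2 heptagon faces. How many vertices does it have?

Let x be the number of squares; then F = 2 + x.
Edge–face incidences: 2E = 7·2 + 4·x = 14 + 4x.
Every vertex has degree 3, so 3V = 2E.
Euler: V − E + F = 2 ⇒ (2E)/3 − E + (2 + x) = 2.
Multiply by 6: 2·(2E) − 3·(2E) + 6·(2 + x) = 12, i.e. 12 + 6x − (14 + 4x) = 12.
Collecting terms: 2x − 2 = 12, so 2x = 14, so x = 7.
Then 2E = 14 + 4·7 = 42, so E = 21, V = 2E/3 = 14, F = 2 + 7 = 9.

14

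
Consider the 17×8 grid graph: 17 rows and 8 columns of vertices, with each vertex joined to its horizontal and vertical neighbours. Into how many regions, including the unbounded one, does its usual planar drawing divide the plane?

113

The grid has V = 17·8 = 136 vertices and E = 17·7 + 8·16 = 247 edges.
F = 2 − V + E = 2 − 136 + 247 = 113.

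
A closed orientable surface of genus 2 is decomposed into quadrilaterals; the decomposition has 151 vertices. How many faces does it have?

153

χ = 2 − 2·2 = -2, and every face is a square so 4F = 2E.
V − E + F = -2 with E = 4F/2 gives 151 − (4/2 − 1)·F = -2, so F = 153 and E = 306.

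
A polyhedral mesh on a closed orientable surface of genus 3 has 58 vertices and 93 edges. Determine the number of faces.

For a closed orientable surface of genus 3, χ = 2 − 2·3 = -4.
F = -4 − V + E = -4 − 58 + 93 = 31.

31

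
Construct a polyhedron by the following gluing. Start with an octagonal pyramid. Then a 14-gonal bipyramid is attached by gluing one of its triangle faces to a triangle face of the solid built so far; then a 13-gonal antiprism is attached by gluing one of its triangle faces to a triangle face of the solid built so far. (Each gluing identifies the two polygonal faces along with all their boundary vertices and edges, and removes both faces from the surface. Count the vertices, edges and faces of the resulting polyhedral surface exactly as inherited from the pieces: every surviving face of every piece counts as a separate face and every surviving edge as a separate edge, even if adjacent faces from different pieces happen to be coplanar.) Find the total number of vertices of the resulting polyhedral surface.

An octagonal pyramid: V=9, E=16, F=9.
Attach a 14-gonal bipyramid (V=16, E=42, F=28) along a 3-gon: merge 3 vertices and 3 edges, delete both glued faces → V=22, E=55, F=35.
Attach a 13-gonal antiprism (V=26, E=52, F=28) along a 3-gon: merge 3 vertices and 3 edges, delete both glued faces → V=45, E=104, F=61.
Check: V − E + F = 45 − 104 + 61 = 2.

45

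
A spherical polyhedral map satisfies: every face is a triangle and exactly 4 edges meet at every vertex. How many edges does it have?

12

Each face has 3 edges and each edge borders two faces, so 2E = 3F.
Each vertex has degree 4, so 4V = 2E and hence V = 3F/4.
Euler: V − E + F = 2 ⇒ (3F/4) − (3F/2) + F = 2.
Multiply by 8: (6 − 12 + 8)F = 16, i.e. 2F = 16.
So F = 8, E = 3·8/2 = 12, V = 3·8/4 = 6.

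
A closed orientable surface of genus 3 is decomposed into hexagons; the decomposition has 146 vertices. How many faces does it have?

75

χ = 2 − 2·3 = -4, and every face is a hexagon so 6F = 2E.
V − E + F = -4 with E = 6F/2 gives 146 − (6/2 − 1)·F = -4, so F = 75 and E = 225.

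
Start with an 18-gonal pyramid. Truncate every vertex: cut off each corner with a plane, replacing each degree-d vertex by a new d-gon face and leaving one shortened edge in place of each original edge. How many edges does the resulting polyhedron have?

The base solid has V = 19, E = 36, F = 19.
Truncation replaces each original edge-end by a new vertex, so V′ = 2E = 72.
Each original edge survives, and each old vertex of degree d contributes d new edges; summing degrees gives Σd = 2E, so E′ = E + 2E = 3E = 108.
Each original face survives and each original vertex becomes one new face: F′ = F + V = 38.

108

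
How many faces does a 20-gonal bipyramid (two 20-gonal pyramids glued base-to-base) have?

40

A bipyramid over an n-gon has 2n triangular faces and n + 2 vertices: V = 20 + 2 = 22, E = 3·20 = 60, F = 2·20 = 40.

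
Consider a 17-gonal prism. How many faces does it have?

19

A prism on an n-gon has two n-gon bases and n rectangular sides: V = 2·17 = 34, E = 3·17 = 51, F = 17 + 2 = 19.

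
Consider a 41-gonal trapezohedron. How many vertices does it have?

84

The n-trapezohedron (dual of the n-antiprism) has V = 2·41 + 2 = 84, E = 4·41 = 164, F = 2·41 = 82.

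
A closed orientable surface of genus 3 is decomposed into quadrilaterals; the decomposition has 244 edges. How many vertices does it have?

χ = 2 − 2·3 = -4, and every face is a square so 4F = 2E.
F = 2E/4 = 122. Then V = -4 + E − F = -4 + 244 − 122 = 118.

118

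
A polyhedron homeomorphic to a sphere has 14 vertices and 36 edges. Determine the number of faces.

Here V − E + F = 2.
F = 2 − V + E = 2 − 14 + 36 = 24.

24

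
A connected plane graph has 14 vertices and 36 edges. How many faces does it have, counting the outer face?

Euler's formula for a connected plane graph: V − E + F = 2, so F = 2 − 14 + 36 = 24.

24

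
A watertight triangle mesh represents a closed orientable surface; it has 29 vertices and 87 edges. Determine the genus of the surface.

1

Every face is a triangle and each edge borders two faces, so 3F = 2·87, giving F = 58.
χ = V − E + F = 29 − 87 + 58 = 0.
For a closed orientable surface χ = 2 − 2g, so g = (2 − (0))/2 = 1.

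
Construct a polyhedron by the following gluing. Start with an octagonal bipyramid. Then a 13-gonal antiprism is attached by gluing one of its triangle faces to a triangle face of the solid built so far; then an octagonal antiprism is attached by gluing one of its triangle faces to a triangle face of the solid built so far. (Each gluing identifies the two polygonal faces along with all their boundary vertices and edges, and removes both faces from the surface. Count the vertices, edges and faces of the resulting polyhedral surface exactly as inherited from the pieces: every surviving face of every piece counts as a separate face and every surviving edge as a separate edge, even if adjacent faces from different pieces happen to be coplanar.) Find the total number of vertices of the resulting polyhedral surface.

An octagonal bipyramid: V=10, E=24, F=16.
Attach a 13-gonal antiprism (V=26, E=52, F=28) along a 3-gon: merge 3 vertices and 3 edges, delete both glued faces → V=33, E=73, F=42.
Attach an octagonal antiprism (V=16, E=32, F=18) along a 3-gon: merge 3 vertices and 3 edges, delete both glued faces → V=46, E=102, F=58.
Check: V − E + F = 46 − 102 + 58 = 2.

46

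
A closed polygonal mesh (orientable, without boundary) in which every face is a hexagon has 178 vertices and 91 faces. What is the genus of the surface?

3

Every face is a hexagon, so 2E = 6·91 = 546, giving E = 273.
χ = V − E + F = 178 − 273 + 91 = -4.
For a closed orientable surface χ = 2 − 2g, so g = (2 − (-4))/2 = 3.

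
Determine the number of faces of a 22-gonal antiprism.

46

An antiprism on an n-gon has two n-gon caps and 2n triangles: V = 2·22 = 44, E = 4·22 = 88, F = 2·22 + 2 = 46.
Check: V − E + F = 44 − 88 + 46 = 2.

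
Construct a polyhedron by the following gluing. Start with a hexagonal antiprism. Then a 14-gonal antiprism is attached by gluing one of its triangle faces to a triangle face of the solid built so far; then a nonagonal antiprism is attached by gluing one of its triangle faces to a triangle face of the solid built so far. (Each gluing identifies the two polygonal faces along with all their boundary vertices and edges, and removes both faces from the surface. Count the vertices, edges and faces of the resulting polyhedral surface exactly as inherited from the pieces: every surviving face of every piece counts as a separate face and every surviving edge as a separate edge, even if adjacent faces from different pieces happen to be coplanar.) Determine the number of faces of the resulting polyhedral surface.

60

A hexagonal antiprism: V=12, E=24, F=14.
Attach a 14-gonal antiprism (V=28, E=56, F=30) along a 3-gon: merge 3 vertices and 3 edges, delete both glued faces → V=37, E=77, F=42.
Attach a nonagonal antiprism (V=18, E=36, F=20) along a 3-gon: merge 3 vertices and 3 edges, delete both glued faces → V=52, E=110, F=60.
Check: V − E + F = 52 − 110 + 60 = 2.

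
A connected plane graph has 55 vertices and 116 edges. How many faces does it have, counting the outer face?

Euler's formula for a connected plane graph: V − E + F = 2, so F = 2 − 55 + 116 = 63.

63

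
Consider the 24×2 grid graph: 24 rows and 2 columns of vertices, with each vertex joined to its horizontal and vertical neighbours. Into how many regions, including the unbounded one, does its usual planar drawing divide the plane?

The grid has V = 24·2 = 48 vertices and E = 24·1 + 2·23 = 70 edges.
F = 2 − V + E = 2 − 48 + 70 = 24.

24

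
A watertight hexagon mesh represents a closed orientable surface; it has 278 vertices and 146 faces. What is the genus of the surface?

8

Every face is a hexagon, so 2E = 6·146 = 876, giving E = 438.
χ = V − E + F = 278 − 438 + 146 = -14.
For a closed orientable surface χ = 2 − 2g, so g = (2 − (-14))/2 = 8.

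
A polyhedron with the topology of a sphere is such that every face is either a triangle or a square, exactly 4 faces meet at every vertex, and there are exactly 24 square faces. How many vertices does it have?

Let x be the number of triangles; then F = 24 + x.
Edge–face incidences: 2E = 4·24 + 3·x = 96 + 3x.
Every vertex has degree 4, so 4V = 2E.
Euler: V − E + F = 2 ⇒ (2E)/4 − E + (24 + x) = 2.
Multiply by 8: 2·(2E) − 4·(2E) + 8·(24 + x) = 16, i.e. 192 + 8x − 2·(96 + 3x) = 16.
Collecting terms: 2x = 16, so x = 8.
Then 2E = 96 + 3·8 = 120, so E = 60, V = 2E/4 = 30, F = 24 + 8 = 32.

30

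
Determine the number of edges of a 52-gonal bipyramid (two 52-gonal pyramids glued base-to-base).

A bipyramid over an n-gon has 2n triangular faces and n + 2 vertices: V = 52 + 2 = 54, E = 3·52 = 156, F = 2·52 = 104.
Check: V − E + F = 54 − 156 + 104 = 2.

156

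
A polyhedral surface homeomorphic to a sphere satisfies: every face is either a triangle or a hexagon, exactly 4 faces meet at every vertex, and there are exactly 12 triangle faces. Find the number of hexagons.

2

Let x be the number of hexagons; then F = 12 + x.
Edge–face incidences: 2E = 3·12 + 6·x = 36 + 6x.
Every vertex has degree 4, so 4V = 2E.
Euler: V − E + F = 2 ⇒ (2E)/4 − E + (12 + x) = 2.
Multiply by 8: 2·(2E) − 4·(2E) + 8·(12 + x) = 16, i.e. 96 + 8x − 2·(36 + 6x) = 16.
Collecting terms: −4x + 24 = 16, so −4x = −8, so x = 2.
Then 2E = 36 + 6·2 = 48, so E = 24, V = 2E/4 = 12, F = 12 + 2 = 14.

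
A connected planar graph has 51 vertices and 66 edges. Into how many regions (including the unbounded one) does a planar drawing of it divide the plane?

17

Euler's formula for a connected plane graph: V − E + F = 2, so F = 2 − 51 + 66 = 17.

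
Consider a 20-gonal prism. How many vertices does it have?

40

A prism on an n-gon has two n-gon bases and n rectangular sides: V = 2·20 = 40, E = 3·20 = 60, F = 20 + 2 = 22.
Check: V − E + F = 40 − 60 + 22 = 2.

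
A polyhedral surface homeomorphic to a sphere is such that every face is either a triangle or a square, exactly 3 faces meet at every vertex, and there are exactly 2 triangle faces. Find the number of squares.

3

Let x be the number of squares; then F = 2 + x.
Edge–face incidences: 2E = 3·2 + 4·x = 6 + 4x.
Every vertex has degree 3, so 3V = 2E.
Euler: V − E + F = 2 ⇒ (2E)/3 − E + (2 + x) = 2.
Multiply by 6: 2·(2E) − 3·(2E) + 6·(2 + x) = 12, i.e. 12 + 6x − (6 + 4x) = 12.
Collecting terms: 2x + 6 = 12, so 2x = 6, so x = 3.
Then 2E = 6 + 4·3 = 18, so E = 9, V = 2E/3 = 6, F = 2 + 3 = 5.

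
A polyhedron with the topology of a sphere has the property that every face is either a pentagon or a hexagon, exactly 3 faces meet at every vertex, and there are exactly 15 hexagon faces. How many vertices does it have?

50

Let x be the number of pentagons; then F = 15 + x.
Edge–face incidences: 2E = 6·15 + 5·x = 90 + 5x.
Every vertex has degree 3, so 3V = 2E.
Euler: V − E + F = 2 ⇒ (2E)/3 − E + (15 + x) = 2.
Multiply by 6: 2·(2E) − 3·(2E) + 6·(15 + x) = 12, i.e. 90 + 6x − (90 + 5x) = 12.
Collecting terms: x = 12.
Then 2E = 90 + 5·12 = 150, so E = 75, V = 2E/3 = 50, F = 15 + 12 = 27.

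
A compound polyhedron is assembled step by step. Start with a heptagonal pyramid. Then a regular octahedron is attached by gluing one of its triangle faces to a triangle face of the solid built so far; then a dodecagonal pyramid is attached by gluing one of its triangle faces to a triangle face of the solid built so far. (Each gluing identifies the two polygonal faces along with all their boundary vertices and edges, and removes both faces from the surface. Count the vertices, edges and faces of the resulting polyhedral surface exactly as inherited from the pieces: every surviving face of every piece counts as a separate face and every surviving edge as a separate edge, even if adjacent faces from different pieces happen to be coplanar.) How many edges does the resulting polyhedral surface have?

A heptagonal pyramid: V=8, E=14, F=8.
Attach a regular octahedron (V=6, E=12, F=8) along a 3-gon: merge 3 vertices and 3 edges, delete both glued faces → V=11, E=23, F=14.
Attach a dodecagonal pyramid (V=13, E=24, F=13) along a 3-gon: merge 3 vertices and 3 edges, delete both glued faces → V=21, E=44, F=25.
Check: V − E + F = 21 − 44 + 25 = 2.

44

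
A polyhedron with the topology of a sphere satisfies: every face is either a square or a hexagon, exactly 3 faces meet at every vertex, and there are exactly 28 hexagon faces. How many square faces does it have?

6

Let x be the number of squares; then F = 28 + x.
Edge–face incidences: 2E = 6·28 + 4·x = 168 + 4x.
Every vertex has degree 3, so 3V = 2E.
Euler: V − E + F = 2 ⇒ (2E)/3 − E + (28 + x) = 2.
Multiply by 6: 2·(2E) − 3·(2E) + 6·(28 + x) = 12, i.e. 168 + 6x − (168 + 4x) = 12.
Collecting terms: 2x = 12, so x = 6.
Then 2E = 168 + 4·6 = 192, so E = 96, V = 2E/3 = 64, F = 28 + 6 = 34.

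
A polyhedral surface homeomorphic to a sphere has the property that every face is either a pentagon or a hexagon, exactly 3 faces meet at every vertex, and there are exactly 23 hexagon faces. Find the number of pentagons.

Let x be the number of pentagons; then F = 23 + x.
Edge–face incidences: 2E = 6·23 + 5·x = 138 + 5x.
Every vertex has degree 3, so 3V = 2E.
Euler: V − E + F = 2 ⇒ (2E)/3 − E + (23 + x) = 2.
Multiply by 6: 2·(2E) − 3·(2E) + 6·(23 + x) = 12, i.e. 138 + 6x − (138 + 5x) = 12.
Collecting terms: x = 12.
Then 2E = 138 + 5·12 = 198, so E = 99, V = 2E/3 = 66, F = 23 + 12 = 35.

12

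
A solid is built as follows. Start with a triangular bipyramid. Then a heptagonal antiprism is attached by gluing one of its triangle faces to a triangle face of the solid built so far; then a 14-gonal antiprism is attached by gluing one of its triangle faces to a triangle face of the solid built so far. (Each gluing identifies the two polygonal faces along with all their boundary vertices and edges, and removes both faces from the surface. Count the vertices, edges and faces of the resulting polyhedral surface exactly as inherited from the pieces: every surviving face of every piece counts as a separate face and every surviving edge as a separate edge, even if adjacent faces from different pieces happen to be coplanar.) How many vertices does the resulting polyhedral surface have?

41

A triangular bipyramid: V=5, E=9, F=6.
Attach a heptagonal antiprism (V=14, E=28, F=16) along a 3-gon: merge 3 vertices and 3 edges, delete both glued faces → V=16, E=34, F=20.
Attach a 14-gonal antiprism (V=28, E=56, F=30) along a 3-gon: merge 3 vertices and 3 edges, delete both glued faces → V=41, E=87, F=48.
Check: V − E + F = 41 − 87 + 48 = 2.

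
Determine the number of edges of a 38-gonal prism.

A prism on an n-gon has two n-gon bases and n rectangular sides: V = 2·38 = 76, E = 3·38 = 114, F = 38 + 2 = 40.

114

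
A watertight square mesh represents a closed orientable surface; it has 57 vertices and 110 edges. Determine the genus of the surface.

Every face is a square and each edge borders two faces, so 4F = 2·110, giving F = 55.
χ = V − E + F = 57 − 110 + 55 = 2.
For a closed orientable surface χ = 2 − 2g, so g = (2 − (2))/2 = 0.

0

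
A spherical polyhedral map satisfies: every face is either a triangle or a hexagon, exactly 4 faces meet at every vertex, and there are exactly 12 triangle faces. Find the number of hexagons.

Let x be the number of hexagons; then F = 12 + x.
Edge–face incidences: 2E = 3·12 + 6·x = 36 + 6x.
Every vertex has degree 4, so 4V = 2E.
Euler: V − E + F = 2 ⇒ (2E)/4 − E + (12 + x) = 2.
Multiply by 8: 2·(2E) − 4·(2E) + 8·(12 + x) = 16, i.e. 96 + 8x − 2·(36 + 6x) = 16.
Collecting terms: −4x + 24 = 16, so −4x = −8, so x = 2.
Then 2E = 36 + 6·2 = 48, so E = 24, V = 2E/4 = 12, F = 12 + 2 = 14.

2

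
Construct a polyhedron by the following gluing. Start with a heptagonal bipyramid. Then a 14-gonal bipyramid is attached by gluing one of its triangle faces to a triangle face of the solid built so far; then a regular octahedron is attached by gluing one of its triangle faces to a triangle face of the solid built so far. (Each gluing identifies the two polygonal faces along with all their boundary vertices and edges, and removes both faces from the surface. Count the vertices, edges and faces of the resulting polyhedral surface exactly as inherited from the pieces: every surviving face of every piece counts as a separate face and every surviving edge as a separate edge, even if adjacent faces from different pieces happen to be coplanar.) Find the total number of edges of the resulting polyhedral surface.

A heptagonal bipyramid: V=9, E=21, F=14.
Attach a 14-gonal bipyramid (V=16, E=42, F=28) along a 3-gon: merge 3 vertices and 3 edges, delete both glued faces → V=22, E=60, F=40.
Attach a regular octahedron (V=6, E=12, F=8) along a 3-gon: merge 3 vertices and 3 edges, delete both glued faces → V=25, E=69, F=46.
Check: V − E + F = 25 − 69 + 46 = 2.

69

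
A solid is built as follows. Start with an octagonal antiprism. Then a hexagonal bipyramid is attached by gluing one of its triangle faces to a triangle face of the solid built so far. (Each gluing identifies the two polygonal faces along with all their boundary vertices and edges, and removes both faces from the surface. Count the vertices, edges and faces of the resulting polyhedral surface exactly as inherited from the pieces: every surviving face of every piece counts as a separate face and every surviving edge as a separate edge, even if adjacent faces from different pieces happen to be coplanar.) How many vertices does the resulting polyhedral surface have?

An octagonal antiprism: V=16, E=32, F=18.
Attach a hexagonal bipyramid (V=8, E=18, F=12) along a 3-gon: merge 3 vertices and 3 edges, delete both glued faces → V=21, E=47, F=28.
Check: V − E + F = 21 − 47 + 28 = 2.

21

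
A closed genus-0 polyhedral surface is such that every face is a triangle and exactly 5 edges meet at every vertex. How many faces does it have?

Each face has 3 edges and each edge borders two faces, so 2E = 3F.
Each vertex has degree 5, so 5V = 2E and hence V = 3F/5.
Euler: V − E + F = 2 ⇒ (3F/5) − (3F/2) + F = 2.
Multiply by 10: (6 − 15 + 10)F = 20, i.e. 1F = 20.
So F = 20, E = 3·20/2 = 30, V = 3·20/5 = 12.

20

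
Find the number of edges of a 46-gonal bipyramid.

138

A bipyramid over an n-gon has 2n triangular faces and n + 2 vertices: V = 46 + 2 = 48, E = 3·46 = 138, F = 2·46 = 92.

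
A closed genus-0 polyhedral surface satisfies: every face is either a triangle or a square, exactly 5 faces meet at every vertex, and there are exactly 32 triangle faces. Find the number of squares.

Let x be the number of squares; then F = 32 + x.
Edge–face incidences: 2E = 3·32 + 4·x = 96 + 4x.
Every vertex has degree 5, so 5V = 2E.
Euler: V − E + F = 2 ⇒ (2E)/5 − E + (32 + x) = 2.
Multiply by 10: 2·(2E) − 5·(2E) + 10·(32 + x) = 20, i.e. 320 + 10x − 3·(96 + 4x) = 20.
Collecting terms: −2x + 32 = 20, so −2x = −12, so x = 6.
Then 2E = 96 + 4·6 = 120, so E = 60, V = 2E/5 = 24, F = 32 + 6 = 38.

6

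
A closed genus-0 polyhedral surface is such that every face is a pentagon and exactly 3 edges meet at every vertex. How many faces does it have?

Each face has 5 edges and each edge borders two faces, so 2E = 5F.
Each vertex has degree 3, so 3V = 2E and hence V = 5F/3.
Euler: V − E + F = 2 ⇒ (5F/3) − (5F/2) + F = 2.
Multiply by 6: (10 − 15 + 6)F = 12, i.e. 1F = 12.
So F = 12, E = 5·12/2 = 30, V = 5·12/3 = 20.

12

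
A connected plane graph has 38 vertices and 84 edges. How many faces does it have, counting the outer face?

48

Euler's formula for a connected plane graph: V − E + F = 2, so F = 2 − 38 + 84 = 48.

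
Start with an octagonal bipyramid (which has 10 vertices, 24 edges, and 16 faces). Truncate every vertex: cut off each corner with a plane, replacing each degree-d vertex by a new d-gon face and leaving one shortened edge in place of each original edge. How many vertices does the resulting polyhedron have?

48

Truncation replaces each original edge-end by a new vertex, so V′ = 2E = 48.
Each original edge survives, and each old vertex of degree d contributes d new edges; summing degrees gives Σd = 2E, so E′ = E + 2E = 3E = 72.
Each original face survives and each original vertex becomes one new face: F′ = F + V = 26.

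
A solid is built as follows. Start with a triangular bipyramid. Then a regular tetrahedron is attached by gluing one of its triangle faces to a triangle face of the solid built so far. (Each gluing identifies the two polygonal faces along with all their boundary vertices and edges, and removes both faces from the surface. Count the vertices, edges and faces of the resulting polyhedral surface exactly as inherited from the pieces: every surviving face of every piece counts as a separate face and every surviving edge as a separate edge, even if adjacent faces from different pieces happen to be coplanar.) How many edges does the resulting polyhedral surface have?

A triangular bipyramid: V=5, E=9, F=6.
Attach a regular tetrahedron (V=4, E=6, F=4) along a 3-gon: merge 3 vertices and 3 edges, delete both glued faces → V=6, E=12, F=8.
Check: V − E + F = 6 − 12 + 8 = 2.

12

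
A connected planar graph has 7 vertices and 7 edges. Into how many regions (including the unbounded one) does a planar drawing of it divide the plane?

2

Euler's formula for a connected plane graph: V − E + F = 2, so F = 2 − 7 + 7 = 2.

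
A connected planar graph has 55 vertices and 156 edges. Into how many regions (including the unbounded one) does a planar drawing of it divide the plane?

103

Euler's formula for a connected plane graph: V − E + F = 2, so F = 2 − 55 + 156 = 103.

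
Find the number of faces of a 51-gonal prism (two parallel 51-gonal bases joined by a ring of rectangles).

A prism on an n-gon has two n-gon bases and n rectangular sides: V = 2·51 = 102, E = 3·51 = 153, F = 51 + 2 = 53.

53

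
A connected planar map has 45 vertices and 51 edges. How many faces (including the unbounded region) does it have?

8

Euler's formula for a connected plane graph: V − E + F = 2, so F = 2 − 45 + 51 = 8.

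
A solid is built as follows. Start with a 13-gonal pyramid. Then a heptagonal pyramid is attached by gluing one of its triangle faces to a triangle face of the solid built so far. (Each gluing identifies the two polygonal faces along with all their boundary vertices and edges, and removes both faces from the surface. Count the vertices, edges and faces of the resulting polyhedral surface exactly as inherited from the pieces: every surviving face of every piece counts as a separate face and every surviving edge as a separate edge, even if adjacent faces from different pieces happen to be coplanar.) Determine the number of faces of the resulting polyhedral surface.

20

A 13-gonal pyramid: V=14, E=26, F=14.
Attach a heptagonal pyramid (V=8, E=14, F=8) along a 3-gon: merge 3 vertices and 3 edges, delete both glued faces → V=19, E=37, F=20.
Check: V − E + F = 19 − 37 + 20 = 2.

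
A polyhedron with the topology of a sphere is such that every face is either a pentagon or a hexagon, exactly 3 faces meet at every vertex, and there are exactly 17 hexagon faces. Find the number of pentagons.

Let x be the number of pentagons; then F = 17 + x.
Edge–face incidences: 2E = 6·17 + 5·x = 102 + 5x.
Every vertex has degree 3, so 3V = 2E.
Euler: V − E + F = 2 ⇒ (2E)/3 − E + (17 + x) = 2.
Multiply by 6: 2·(2E) − 3·(2E) + 6·(17 + x) = 12, i.e. 102 + 6x − (102 + 5x) = 12.
Collecting terms: x = 12.
Then 2E = 102 + 5·12 = 162, so E = 81, V = 2E/3 = 54, F = 17 + 12 = 29.

12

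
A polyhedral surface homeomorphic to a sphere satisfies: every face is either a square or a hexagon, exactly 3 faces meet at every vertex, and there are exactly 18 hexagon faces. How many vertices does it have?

44

Let x be the number of squares; then F = 18 + x.
Edge–face incidences: 2E = 6·18 + 4·x = 108 + 4x.
Every vertex has degree 3, so 3V = 2E.
Euler: V − E + F = 2 ⇒ (2E)/3 − E + (18 + x) = 2.
Multiply by 6: 2·(2E) − 3·(2E) + 6·(18 + x) = 12, i.e. 108 + 6x − (108 + 4x) = 12.
Collecting terms: 2x = 12, so x = 6.
Then 2E = 108 + 4·6 = 132, so E = 66, V = 2E/3 = 44, F = 18 + 6 = 24.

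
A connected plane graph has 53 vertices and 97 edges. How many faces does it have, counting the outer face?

46

Euler's formula for a connected plane graph: V − E + F = 2, so F = 2 − 53 + 97 = 46.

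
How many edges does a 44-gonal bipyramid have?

132

A bipyramid over an n-gon has 2n triangular faces and n + 2 vertices: V = 44 + 2 = 46, E = 3·44 = 132, F = 2·44 = 88.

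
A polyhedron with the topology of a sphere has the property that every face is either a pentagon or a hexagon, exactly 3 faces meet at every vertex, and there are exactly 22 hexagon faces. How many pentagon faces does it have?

Let x be the number of pentagons; then F = 22 + x.
Edge–face incidences: 2E = 6·22 + 5·x = 132 + 5x.
Every vertex has degree 3, so 3V = 2E.
Euler: V − E + F = 2 ⇒ (2E)/3 − E + (22 + x) = 2.
Multiply by 6: 2·(2E) − 3·(2E) + 6·(22 + x) = 12, i.e. 132 + 6x − (132 + 5x) = 12.
Collecting terms: x = 12.
Then 2E = 132 + 5·12 = 192, so E = 96, V = 2E/3 = 64, F = 22 + 12 = 34.

12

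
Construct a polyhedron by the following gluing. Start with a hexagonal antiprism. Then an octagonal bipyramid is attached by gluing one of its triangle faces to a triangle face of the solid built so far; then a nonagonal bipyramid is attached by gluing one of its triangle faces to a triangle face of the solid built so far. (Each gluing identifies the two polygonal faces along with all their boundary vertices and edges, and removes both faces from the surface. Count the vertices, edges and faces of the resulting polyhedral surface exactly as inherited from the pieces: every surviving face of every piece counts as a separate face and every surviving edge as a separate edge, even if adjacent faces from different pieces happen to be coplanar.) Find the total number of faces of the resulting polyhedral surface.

A hexagonal antiprism: V=12, E=24, F=14.
Attach an octagonal bipyramid (V=10, E=24, F=16) along a 3-gon: merge 3 vertices and 3 edges, delete both glued faces → V=19, E=45, F=28.
Attach a nonagonal bipyramid (V=11, E=27, F=18) along a 3-gon: merge 3 vertices and 3 edges, delete both glued faces → V=27, E=69, F=44.
Check: V − E + F = 27 − 69 + 44 = 2.

44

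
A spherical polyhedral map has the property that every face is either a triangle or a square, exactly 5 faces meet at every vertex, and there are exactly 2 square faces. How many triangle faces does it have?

Let x be the number of triangles; then F = 2 + x.
Edge–face incidences: 2E = 4·2 + 3·x = 8 + 3x.
Every vertex has degree 5, so 5V = 2E.
Euler: V − E + F = 2 ⇒ (2E)/5 − E + (2 + x) = 2.
Multiply by 10: 2·(2E) − 5·(2E) + 10·(2 + x) = 20, i.e. 20 + 10x − 3·(8 + 3x) = 20.
Collecting terms: x − 4 = 20, so x = 24.
Then 2E = 8 + 3·24 = 80, so E = 40, V = 2E/5 = 16, F = 2 + 24 = 26.

24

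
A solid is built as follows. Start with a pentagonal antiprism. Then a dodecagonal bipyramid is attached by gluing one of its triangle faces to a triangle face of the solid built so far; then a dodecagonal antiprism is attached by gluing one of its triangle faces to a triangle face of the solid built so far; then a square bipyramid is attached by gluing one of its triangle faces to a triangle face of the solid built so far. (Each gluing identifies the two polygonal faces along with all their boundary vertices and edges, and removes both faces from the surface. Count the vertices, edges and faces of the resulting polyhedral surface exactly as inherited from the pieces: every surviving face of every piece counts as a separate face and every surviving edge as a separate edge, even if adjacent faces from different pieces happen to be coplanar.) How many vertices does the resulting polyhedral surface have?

45

A pentagonal antiprism: V=10, E=20, F=12.
Attach a dodecagonal bipyramid (V=14, E=36, F=24) along a 3-gon: merge 3 vertices and 3 edges, delete both glued faces → V=21, E=53, F=34.
Attach a dodecagonal antiprism (V=24, E=48, F=26) along a 3-gon: merge 3 vertices and 3 edges, delete both glued faces → V=42, E=98, F=58.
Attach a square bipyramid (V=6, E=12, F=8) along a 3-gon: merge 3 vertices and 3 edges, delete both glued faces → V=45, E=107, F=64.
Check: V − E + F = 45 − 107 + 64 = 2.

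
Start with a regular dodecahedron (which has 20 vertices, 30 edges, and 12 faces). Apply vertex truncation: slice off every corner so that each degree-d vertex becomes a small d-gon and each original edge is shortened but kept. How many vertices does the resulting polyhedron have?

60

Truncation replaces each original edge-end by a new vertex, so V′ = 2E = 60.
Each original edge survives, and each old vertex of degree d contributes d new edges; summing degrees gives Σd = 2E, so E′ = E + 2E = 3E = 90.
Each original face survives and each original vertex becomes one new face: F′ = F + V = 32.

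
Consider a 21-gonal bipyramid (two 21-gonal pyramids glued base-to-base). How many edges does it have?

63

A bipyramid over an n-gon has 2n triangular faces and n + 2 vertices: V = 21 + 2 = 23, E = 3·21 = 63, F = 2·21 = 42.
Check: V − E + F = 23 − 63 + 42 = 2.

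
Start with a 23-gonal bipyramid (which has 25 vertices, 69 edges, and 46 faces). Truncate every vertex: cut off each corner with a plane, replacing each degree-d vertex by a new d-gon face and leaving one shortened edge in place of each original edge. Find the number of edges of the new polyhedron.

Truncation replaces each original edge-end by a new vertex, so V′ = 2E = 138.
Each original edge survives, and each old vertex of degree d contributes d new edges; summing degrees gives Σd = 2E, so E′ = E + 2E = 3E = 207.
Each original face survives and each original vertex becomes one new face: F′ = F + V = 71.

207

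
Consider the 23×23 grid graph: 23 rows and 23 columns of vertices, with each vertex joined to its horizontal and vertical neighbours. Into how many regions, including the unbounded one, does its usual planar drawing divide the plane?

485

The grid has V = 23·23 = 529 vertices and E = 23·22 + 23·22 = 1012 edges.
F = 2 − V + E = 2 − 529 + 1012 = 485.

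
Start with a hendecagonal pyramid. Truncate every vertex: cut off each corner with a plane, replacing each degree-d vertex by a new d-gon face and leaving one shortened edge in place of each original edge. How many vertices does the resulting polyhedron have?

44

The base solid has V = 12, E = 22, F = 12.
Truncation replaces each original edge-end by a new vertex, so V′ = 2E = 44.
Each original edge survives, and each old vertex of degree d contributes d new edges; summing degrees gives Σd = 2E, so E′ = E + 2E = 3E = 66.
Each original face survives and each original vertex becomes one new face: F′ = F + V = 24.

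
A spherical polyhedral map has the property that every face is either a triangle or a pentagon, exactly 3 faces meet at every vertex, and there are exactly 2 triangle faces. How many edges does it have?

18

Let x be the number of pentagons; then F = 2 + x.
Edge–face incidences: 2E = 3·2 + 5·x = 6 + 5x.
Every vertex has degree 3, so 3V = 2E.
Euler: V − E + F = 2 ⇒ (2E)/3 − E + (2 + x) = 2.
Multiply by 6: 2·(2E) − 3·(2E) + 6·(2 + x) = 12, i.e. 12 + 6x − (6 + 5x) = 12.
Collecting terms: x + 6 = 12, so x = 6.
Then 2E = 6 + 5·6 = 36, so E = 18, V = 2E/3 = 12, F = 2 + 6 = 8.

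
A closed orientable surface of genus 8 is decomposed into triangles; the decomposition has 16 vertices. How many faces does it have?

60

χ = 2 − 2·8 = -14, and every face is a triangle so 3F = 2E.
V − E + F = -14 with E = 3F/2 gives 16 − (3/2 − 1)·F = -14, so F = 60 and E = 90.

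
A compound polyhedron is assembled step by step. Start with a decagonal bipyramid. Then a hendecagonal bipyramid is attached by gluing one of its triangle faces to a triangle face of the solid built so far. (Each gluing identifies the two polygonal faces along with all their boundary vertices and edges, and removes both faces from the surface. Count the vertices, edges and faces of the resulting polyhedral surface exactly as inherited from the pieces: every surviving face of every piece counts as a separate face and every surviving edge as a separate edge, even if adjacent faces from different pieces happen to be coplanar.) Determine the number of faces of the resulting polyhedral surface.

40

A decagonal bipyramid: V=12, E=30, F=20.
Attach a hendecagonal bipyramid (V=13, E=33, F=22) along a 3-gon: merge 3 vertices and 3 edges, delete both glued faces → V=22, E=60, F=40.
Check: V − E + F = 22 − 60 + 40 = 2.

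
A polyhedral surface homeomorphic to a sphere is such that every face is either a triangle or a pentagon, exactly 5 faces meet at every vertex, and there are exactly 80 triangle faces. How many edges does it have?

150

Let x be the number of pentagons; then F = 80 + x.
Edge–face incidences: 2E = 3·80 + 5·x = 240 + 5x.
Every vertex has degree 5, so 5V = 2E.
Euler: V − E + F = 2 ⇒ (2E)/5 − E + (80 + x) = 2.
Multiply by 10: 2·(2E) − 5·(2E) + 10·(80 + x) = 20, i.e. 800 + 10x − 3·(240 + 5x) = 20.
Collecting terms: −5x + 80 = 20, so −5x = −60, so x = 12.
Then 2E = 240 + 5·12 = 300, so E = 150, V = 2E/5 = 60, F = 80 + 12 = 92.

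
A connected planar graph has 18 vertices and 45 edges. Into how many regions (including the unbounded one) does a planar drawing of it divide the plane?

29

Euler's formula for a connected plane graph: V − E + F = 2, so F = 2 − 18 + 45 = 29.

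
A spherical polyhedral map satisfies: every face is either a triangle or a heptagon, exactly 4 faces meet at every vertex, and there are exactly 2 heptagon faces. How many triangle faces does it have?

14

Let x be the number of triangles; then F = 2 + x.
Edge–face incidences: 2E = 7·2 + 3·x = 14 + 3x.
Every vertex has degree 4, so 4V = 2E.
Euler: V − E + F = 2 ⇒ (2E)/4 − E + (2 + x) = 2.
Multiply by 8: 2·(2E) − 4·(2E) + 8·(2 + x) = 16, i.e. 16 + 8x − 2·(14 + 3x) = 16.
Collecting terms: 2x − 12 = 16, so 2x = 28, so x = 14.
Then 2E = 14 + 3·14 = 56, so E = 28, V = 2E/4 = 14, F = 2 + 14 = 16.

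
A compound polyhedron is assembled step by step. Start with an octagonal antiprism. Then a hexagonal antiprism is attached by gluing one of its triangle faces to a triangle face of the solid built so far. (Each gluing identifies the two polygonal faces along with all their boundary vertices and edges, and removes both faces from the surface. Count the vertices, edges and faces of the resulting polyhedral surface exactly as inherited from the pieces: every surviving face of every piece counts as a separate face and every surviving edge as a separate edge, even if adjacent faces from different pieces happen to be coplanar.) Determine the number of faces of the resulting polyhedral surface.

30

An octagonal antiprism: V=16, E=32, F=18.
Attach a hexagonal antiprism (V=12, E=24, F=14) along a 3-gon: merge 3 vertices and 3 edges, delete both glued faces → V=25, E=53, F=30.
Check: V − E + F = 25 − 53 + 30 = 2.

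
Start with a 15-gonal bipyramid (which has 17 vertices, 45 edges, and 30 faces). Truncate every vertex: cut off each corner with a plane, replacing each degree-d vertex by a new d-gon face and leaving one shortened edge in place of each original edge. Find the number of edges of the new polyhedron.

135

Truncation replaces each original edge-end by a new vertex, so V′ = 2E = 90.
Each original edge survives, and each old vertex of degree d contributes d new edges; summing degrees gives Σd = 2E, so E′ = E + 2E = 3E = 135.
Each original face survives and each original vertex becomes one new face: F′ = F + V = 47.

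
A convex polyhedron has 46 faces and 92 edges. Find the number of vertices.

Here V − E + F = 2.
V = 2 + E − F = 2 + 92 − 46 = 48.

48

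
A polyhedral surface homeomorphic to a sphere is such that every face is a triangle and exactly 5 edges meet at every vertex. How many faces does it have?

Each face has 3 edges and each edge borders two faces, so 2E = 3F.
Each vertex has degree 5, so 5V = 2E and hence V = 3F/5.
Euler: V − E + F = 2 ⇒ (3F/5) − (3F/2) + F = 2.
Multiply by 10: (6 − 15 + 10)F = 20, i.e. 1F = 20.
So F = 20, E = 3·20/2 = 30, V = 3·20/5 = 12.

20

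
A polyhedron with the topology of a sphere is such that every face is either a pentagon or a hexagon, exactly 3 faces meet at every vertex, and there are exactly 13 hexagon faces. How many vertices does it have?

46

Let x be the number of pentagons; then F = 13 + x.
Edge–face incidences: 2E = 6·13 + 5·x = 78 + 5x.
Every vertex has degree 3, so 3V = 2E.
Euler: V − E + F = 2 ⇒ (2E)/3 − E + (13 + x) = 2.
Multiply by 6: 2·(2E) − 3·(2E) + 6·(13 + x) = 12, i.e. 78 + 6x − (78 + 5x) = 12.
Collecting terms: x = 12.
Then 2E = 78 + 5·12 = 138, so E = 69, V = 2E/3 = 46, F = 13 + 12 = 25.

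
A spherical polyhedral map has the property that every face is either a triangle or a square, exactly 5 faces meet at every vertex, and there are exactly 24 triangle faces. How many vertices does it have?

Let x be the number of squares; then F = 24 + x.
Edge–face incidences: 2E = 3·24 + 4·x = 72 + 4x.
Every vertex has degree 5, so 5V = 2E.
Euler: V − E + F = 2 ⇒ (2E)/5 − E + (24 + x) = 2.
Multiply by 10: 2·(2E) − 5·(2E) + 10·(24 + x) = 20, i.e. 240 + 10x − 3·(72 + 4x) = 20.
Collecting terms: −2x + 24 = 20, so −2x = −4, so x = 2.
Then 2E = 72 + 4·2 = 80, so E = 40, V = 2E/5 = 16, F = 24 + 2 = 26.

16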